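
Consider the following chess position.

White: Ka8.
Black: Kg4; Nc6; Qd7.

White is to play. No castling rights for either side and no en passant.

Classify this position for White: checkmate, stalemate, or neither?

stalemate

White to move; white king on a8.
In check: no.
King squares — a7: attacked by Nc6; b7: attacked by Qd7; b8: attacked by Nc6.
Legal moves for White: none.
Not in check and no legal moves → stalemate.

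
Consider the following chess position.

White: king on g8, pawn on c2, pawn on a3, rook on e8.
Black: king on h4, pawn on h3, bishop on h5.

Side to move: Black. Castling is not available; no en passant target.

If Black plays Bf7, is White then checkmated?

After Bf7: white king on g8; in check: yes, from the black bishop on f7.
White has 5 legal replies: Kh8, Kf8, Kh7, Kg7, Kxf7.
In check but a legal move exists → not checkmate.

no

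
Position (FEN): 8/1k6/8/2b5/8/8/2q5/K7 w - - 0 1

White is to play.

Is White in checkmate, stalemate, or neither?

stalemate

White to move; white king on a1.
In check: no.
King squares — b1: attacked by Qc2; a2: attacked by Qc2; b2: attacked by Qc2.
Legal moves for White: none.
Not in check and no legal moves → stalemate.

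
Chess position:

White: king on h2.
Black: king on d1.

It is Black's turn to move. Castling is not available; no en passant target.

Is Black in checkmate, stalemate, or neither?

Black to move; black king on d1.
In check: no.
Legal moves for Black: Ke2, Kd2, Kc2, Ke1, Kc1.
Black has 5 legal moves and is not in check → neither.

neither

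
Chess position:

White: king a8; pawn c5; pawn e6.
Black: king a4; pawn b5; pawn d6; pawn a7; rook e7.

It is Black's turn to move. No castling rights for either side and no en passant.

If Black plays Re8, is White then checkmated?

no

After Re8: white king on a8; in check: yes, from the black rook on e8.
White has 2 legal replies: Kb7, Kxa7.
In check but a legal move exists → not checkmate.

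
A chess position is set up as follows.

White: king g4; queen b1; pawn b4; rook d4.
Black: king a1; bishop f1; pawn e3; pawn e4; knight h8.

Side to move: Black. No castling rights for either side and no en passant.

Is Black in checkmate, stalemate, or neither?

neither

Black to move; black king on a1.
In check: yes, from the white queen on b1.
King squares — b1: available; a2: attacked by Qb1; b2: attacked by Qb1.
Legal moves for Black: Kxb1.
Black is in check but has 1 legal move → neither.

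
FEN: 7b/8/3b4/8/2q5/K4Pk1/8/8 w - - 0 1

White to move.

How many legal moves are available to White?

White to move; king on a3.
In check: yes, from the black bishop on d6.
Legal moves: none.
Count: 0.

0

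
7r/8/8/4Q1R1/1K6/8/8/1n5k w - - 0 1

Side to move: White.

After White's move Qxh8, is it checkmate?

After Qxh8: black king on h1; in check: yes, from the white queen on h8.
King squares — g1: attacked by Rg5; g2: attacked by Rg5; h2: attacked by Qh8.
Black has no legal moves → checkmate.

yes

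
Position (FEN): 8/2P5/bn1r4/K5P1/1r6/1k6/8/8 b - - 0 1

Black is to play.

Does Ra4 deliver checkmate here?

yes

After Ra4: white king on a5; in check: yes, from the black rook on a4.
King squares — a4: attacked by Kb3; b4: attacked by Kb3; b5: attacked by Ba6; a6: attacked by Ra4; b6: attacked by Rd6.
White has no legal moves → checkmate.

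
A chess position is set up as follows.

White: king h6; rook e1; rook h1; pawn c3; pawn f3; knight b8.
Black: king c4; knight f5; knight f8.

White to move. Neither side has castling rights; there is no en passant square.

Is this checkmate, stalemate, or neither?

neither

White to move; white king on h6.
In check: yes, from the black knight on f5.
Legal moves for White: Kh5, Kg5.
White is in check but has 2 legal moves → neither.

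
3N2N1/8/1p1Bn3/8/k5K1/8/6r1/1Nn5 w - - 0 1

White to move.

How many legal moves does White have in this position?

White to move; king on g4.
In check: yes, from the black rook on g2.
Legal moves: Kh5, Kf5, Kh4, Kh3, Kf3, Bg3.
Count: 6.

6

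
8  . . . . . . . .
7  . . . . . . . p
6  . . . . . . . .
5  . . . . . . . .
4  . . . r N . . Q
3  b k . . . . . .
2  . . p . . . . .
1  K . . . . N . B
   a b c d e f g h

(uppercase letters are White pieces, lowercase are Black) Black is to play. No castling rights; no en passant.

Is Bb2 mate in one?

yes

After Bb2: white king on a1; in check: yes, from the black bishop on b2.
King squares — b1: attacked by Pc2; a2: attacked by Kb3; b2: attacked by Kb3.
White has no legal moves → checkmate.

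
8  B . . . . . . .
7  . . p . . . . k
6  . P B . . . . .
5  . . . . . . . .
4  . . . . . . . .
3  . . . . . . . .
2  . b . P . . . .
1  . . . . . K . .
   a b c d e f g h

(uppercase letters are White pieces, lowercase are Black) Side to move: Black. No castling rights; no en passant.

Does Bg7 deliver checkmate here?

After Bg7: white king on f1; in check: no.
White is not in check, so this cannot be checkmate.

no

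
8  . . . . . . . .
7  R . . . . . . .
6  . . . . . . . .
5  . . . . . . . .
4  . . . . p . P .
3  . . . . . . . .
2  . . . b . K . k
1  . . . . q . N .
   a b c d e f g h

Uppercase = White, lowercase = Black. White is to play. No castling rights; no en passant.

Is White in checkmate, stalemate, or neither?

checkmate

White to move; white king on f2.
In check: yes, from the black queen on e1.
King squares — e1: attacked by Bd2; f1: attacked by Qe1; g1: own knight; e2: attacked by Qe1; g2: attacked by Kh2; e3: attacked by Qe1; f3: attacked by Pe4; g3: attacked by Qe1.
Legal moves for White: none.
In check with no legal moves → checkmate.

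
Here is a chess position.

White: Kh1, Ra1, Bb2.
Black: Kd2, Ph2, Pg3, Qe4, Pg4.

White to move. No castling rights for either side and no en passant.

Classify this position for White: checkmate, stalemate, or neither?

checkmate

White to move; white king on h1.
In check: yes, from the black queen on e4.
King squares — g1: attacked by Ph2; g2: attacked by Qe4; h2: attacked by Pg3.
Legal moves for White: none.
In check with no legal moves → checkmate.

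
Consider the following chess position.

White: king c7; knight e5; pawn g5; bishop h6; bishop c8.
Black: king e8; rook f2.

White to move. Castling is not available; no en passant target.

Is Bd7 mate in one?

After Bd7: black king on e8; in check: yes, from the white bishop on d7.
Black has 1 legal reply: Ke7.
In check but a legal move exists → not checkmate.

no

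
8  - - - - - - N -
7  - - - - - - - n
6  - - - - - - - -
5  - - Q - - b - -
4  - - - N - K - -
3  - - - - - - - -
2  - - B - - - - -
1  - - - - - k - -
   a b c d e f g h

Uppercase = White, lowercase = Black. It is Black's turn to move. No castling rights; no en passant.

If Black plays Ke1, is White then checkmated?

After Ke1: white king on f4; in check: no.
White is not in check, so this cannot be checkmate.

no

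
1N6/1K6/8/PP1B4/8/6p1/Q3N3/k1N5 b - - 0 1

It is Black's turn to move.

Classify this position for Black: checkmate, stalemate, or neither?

checkmate

Black to move; black king on a1.
In check: yes, from the white queen on a2.
King squares — b1: attacked by Qa2; a2: attacked by Nc1; b2: attacked by Qa2.
Legal moves for Black: none.
In check with no legal moves → checkmate.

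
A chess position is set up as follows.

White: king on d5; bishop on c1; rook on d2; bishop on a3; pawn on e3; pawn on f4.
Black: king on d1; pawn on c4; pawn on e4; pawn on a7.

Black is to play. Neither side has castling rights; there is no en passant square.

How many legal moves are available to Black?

Black to move; king on d1.
In check: yes, from the white rook on d2.
Legal moves: Ke1.
Count: 1.

1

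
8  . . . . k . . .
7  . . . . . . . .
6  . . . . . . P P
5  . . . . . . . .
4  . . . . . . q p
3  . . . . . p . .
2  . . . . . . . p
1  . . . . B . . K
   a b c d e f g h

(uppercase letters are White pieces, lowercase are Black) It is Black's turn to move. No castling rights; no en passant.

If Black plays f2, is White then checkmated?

After f2: white king on h1; in check: no.
White is not in check, so this cannot be checkmate.

no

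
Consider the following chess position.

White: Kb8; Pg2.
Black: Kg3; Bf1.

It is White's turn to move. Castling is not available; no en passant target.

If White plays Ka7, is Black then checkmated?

no

After Ka7: black king on g3; in check: no.
Black is not in check, so this cannot be checkmate.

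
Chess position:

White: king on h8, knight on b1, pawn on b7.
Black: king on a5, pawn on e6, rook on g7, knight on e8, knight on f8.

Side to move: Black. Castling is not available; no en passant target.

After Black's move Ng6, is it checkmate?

yes

After Ng6: white king on h8; in check: yes, from the black knight on g6.
King squares — g7: attacked by Ne8; h7: attacked by Rg7; g8: attacked by Rg7.
White has no legal moves → checkmate.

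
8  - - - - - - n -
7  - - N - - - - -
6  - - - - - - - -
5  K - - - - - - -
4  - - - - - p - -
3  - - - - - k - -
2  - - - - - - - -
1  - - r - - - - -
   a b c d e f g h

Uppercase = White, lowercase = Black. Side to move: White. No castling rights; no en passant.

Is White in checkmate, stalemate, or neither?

White to move; white king on a5.
In check: no.
Legal moves for White: Ne8, Na8, Ne6, Na6, Nd5, Nb5, Kb6, Ka6, Kb5, Kb4, Ka4.
White has 11 legal moves and is not in check → neither.

neither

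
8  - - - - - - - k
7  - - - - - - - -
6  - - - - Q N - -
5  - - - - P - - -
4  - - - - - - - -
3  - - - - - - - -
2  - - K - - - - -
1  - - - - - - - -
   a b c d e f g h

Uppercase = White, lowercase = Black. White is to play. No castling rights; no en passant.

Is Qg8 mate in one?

yes

After Qg8: black king on h8; in check: yes, from the white queen on g8.
King squares — g7: attacked by Qg8; h7: attacked by Nf6; g8: attacked by Nf6.
Black has no legal moves → checkmate.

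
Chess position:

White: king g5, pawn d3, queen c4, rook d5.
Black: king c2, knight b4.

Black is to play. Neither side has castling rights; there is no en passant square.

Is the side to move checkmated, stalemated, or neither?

neither

Black to move; black king on c2.
In check: yes, from the white queen on c4.
King squares — b1: available; c1: attacked by Qc4; d1: available; b2: available; d2: available; b3: attacked by Qc4; c3: attacked by Qc4; d3: attacked by Qc4.
Legal moves for Black: Kd2, Kb2, Kd1, Kb1.
Black is in check but has 4 legal moves → neither.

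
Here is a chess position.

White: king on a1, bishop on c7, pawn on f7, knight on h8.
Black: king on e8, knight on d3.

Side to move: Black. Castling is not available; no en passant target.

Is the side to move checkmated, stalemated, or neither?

Black to move; black king on e8.
In check: yes, from the white pawn on f7.
Legal moves for Black: Kf8, Ke7, Kd7.
Black is in check but has 3 legal moves → neither.

neither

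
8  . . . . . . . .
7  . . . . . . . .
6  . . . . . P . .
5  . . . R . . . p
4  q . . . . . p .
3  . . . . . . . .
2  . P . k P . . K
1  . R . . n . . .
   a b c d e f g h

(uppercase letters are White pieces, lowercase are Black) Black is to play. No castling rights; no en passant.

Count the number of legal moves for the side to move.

Black to move; king on d2.
In check: yes, from the white rook on d5.
Legal moves: Ke3, Kxe2, Kc2, Qd4, Nd3.
Count: 5.

5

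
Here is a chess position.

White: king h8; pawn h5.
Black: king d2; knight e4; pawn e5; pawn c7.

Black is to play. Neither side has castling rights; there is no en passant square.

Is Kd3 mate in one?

no

After Kd3: white king on h8; in check: no.
White is not in check, so this cannot be checkmate.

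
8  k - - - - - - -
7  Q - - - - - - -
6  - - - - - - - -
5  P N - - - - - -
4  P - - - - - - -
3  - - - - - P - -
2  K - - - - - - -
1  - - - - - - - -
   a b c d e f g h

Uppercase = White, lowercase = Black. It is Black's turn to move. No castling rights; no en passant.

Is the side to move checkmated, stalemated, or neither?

Black to move; black king on a8.
In check: yes, from the white queen on a7.
King squares — a7: attacked by Nb5; b7: attacked by Qa7; b8: attacked by Qa7.
Legal moves for Black: none.
In check with no legal moves → checkmate.

checkmate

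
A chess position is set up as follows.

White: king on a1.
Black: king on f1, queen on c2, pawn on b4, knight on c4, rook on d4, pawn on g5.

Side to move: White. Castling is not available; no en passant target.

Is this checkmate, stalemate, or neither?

White to move; white king on a1.
In check: no.
King squares — b1: attacked by Qc2; a2: attacked by Qc2; b2: attacked by Qc2.
Legal moves for White: none.
Not in check and no legal moves → stalemate.

stalemate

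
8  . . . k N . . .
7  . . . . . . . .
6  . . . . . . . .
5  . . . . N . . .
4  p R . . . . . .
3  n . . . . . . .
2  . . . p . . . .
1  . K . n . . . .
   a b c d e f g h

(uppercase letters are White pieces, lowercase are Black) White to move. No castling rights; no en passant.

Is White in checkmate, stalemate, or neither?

White to move; white king on b1.
In check: yes, from the black knight on a3.
Legal moves for White: Ka2, Ka1.
White is in check but has 2 legal moves → neither.

neither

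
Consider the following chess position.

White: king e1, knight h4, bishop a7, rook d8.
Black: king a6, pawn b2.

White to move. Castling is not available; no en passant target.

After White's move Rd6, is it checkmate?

no

After Rd6: black king on a6; in check: yes, from the white rook on d6.
Black has 4 legal replies: Kb7, Kxa7, Kb5, Ka5.
In check but a legal move exists → not checkmate.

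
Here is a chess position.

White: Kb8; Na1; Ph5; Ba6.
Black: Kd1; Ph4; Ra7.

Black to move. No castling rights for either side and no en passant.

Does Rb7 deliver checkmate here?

no

After Rb7: white king on b8; in check: yes, from the black rook on b7.
White has 4 legal replies: Kc8, Ka8, Kxb7, Bxb7.
In check but a legal move exists → not checkmate.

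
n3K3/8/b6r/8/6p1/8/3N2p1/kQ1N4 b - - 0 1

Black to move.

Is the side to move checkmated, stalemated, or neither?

checkmate

Black to move; black king on a1.
In check: yes, from the white queen on b1.
King squares — b1: attacked by Nd2; a2: attacked by Qb1; b2: attacked by Qb1.
Legal moves for Black: none.
In check with no legal moves → checkmate.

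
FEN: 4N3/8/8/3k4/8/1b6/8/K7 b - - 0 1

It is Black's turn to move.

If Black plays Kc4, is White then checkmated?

no

After Kc4: white king on a1; in check: no.
White is not in check, so this cannot be checkmate.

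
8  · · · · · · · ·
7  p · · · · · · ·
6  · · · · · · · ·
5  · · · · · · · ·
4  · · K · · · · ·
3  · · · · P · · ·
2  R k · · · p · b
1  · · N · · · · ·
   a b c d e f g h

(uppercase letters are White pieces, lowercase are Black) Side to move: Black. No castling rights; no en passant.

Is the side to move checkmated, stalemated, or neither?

Black to move; black king on b2.
In check: yes, from the white rook on a2.
King squares — a1: attacked by Ra2; b1: available; c1: available; a2: attacked by Nc1; c2: attacked by Ra2; a3: attacked by Ra2; b3: attacked by Nc1; c3: attacked by Kc4.
Legal moves for Black: Kxc1, Kb1.
Black is in check but has 2 legal moves → neither.

neither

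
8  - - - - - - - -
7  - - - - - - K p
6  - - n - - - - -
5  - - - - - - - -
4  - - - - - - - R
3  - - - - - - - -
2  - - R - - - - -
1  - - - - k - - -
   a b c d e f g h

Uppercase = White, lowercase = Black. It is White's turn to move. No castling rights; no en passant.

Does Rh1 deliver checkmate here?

After Rh1: black king on e1; in check: yes, from the white rook on h1.
King squares — d1: attacked by Rh1; f1: attacked by Rh1; d2: attacked by Rc2; e2: attacked by Rc2; f2: attacked by Rc2.
Black has no legal moves → checkmate.

yes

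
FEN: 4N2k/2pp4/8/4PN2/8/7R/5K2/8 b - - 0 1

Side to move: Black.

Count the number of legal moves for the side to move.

1

Black to move; king on h8.
In check: yes, from the white rook on h3.
Legal moves: Kg8.
Count: 1.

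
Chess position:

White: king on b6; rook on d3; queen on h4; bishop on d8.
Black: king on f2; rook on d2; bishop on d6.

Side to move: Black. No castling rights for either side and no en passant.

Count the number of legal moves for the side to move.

5

Black to move; king on f2.
In check: yes, from the white queen on h4.
Legal moves: Kg2, Ke2, Kg1, Kf1, Bg3.
Count: 5.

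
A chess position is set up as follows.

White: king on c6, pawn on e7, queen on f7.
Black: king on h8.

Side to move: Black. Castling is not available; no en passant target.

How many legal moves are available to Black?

Black to move; king on h8.
In check: no.
Legal moves: none.
Count: 0.

0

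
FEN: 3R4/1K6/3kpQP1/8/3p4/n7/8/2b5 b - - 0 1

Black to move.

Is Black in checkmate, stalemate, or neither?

neither

Black to move; black king on d6.
In check: yes, from the white rook on d8.
King squares — c5: available; d5: attacked by Rd8; e5: attacked by Qf6; c6: attacked by Kb7; e6: own pawn; c7: attacked by Kb7; d7: attacked by Rd8; e7: attacked by Qf6.
Legal moves for Black: Kc5.
Black is in check but has 1 legal move → neither.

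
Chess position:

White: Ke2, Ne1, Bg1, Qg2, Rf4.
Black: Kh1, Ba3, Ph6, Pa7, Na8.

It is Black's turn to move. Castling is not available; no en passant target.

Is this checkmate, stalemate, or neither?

checkmate

Black to move; black king on h1.
In check: yes, from the white queen on g2.
King squares — g1: attacked by Qg2; g2: attacked by Ne1; h2: attacked by Bg1.
Legal moves for Black: none.
In check with no legal moves → checkmate.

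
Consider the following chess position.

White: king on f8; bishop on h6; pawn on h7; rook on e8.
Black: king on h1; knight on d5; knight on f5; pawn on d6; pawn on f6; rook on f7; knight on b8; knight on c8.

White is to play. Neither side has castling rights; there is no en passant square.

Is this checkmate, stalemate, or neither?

White to move; white king on f8.
In check: yes, from the black rook on f7.
King squares — e7: attacked by Nd5; f7: available; g7: attacked by Nf5; e8: own rook; g8: available.
Legal moves for White: Kg8, Kxf7.
White is in check but has 2 legal moves → neither.

neither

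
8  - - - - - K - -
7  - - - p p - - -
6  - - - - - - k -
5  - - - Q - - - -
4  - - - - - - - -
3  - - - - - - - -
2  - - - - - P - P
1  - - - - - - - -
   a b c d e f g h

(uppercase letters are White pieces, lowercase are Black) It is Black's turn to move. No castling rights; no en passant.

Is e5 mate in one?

After e5: white king on f8; in check: no.
White is not in check, so this cannot be checkmate.

no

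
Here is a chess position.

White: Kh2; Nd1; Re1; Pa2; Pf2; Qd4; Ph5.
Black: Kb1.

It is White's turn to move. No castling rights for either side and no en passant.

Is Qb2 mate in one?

After Qb2: black king on b1; in check: yes, from the white queen on b2.
King squares — a1: attacked by Qb2; c1: attacked by Qb2; a2: attacked by Qb2; b2: attacked by Nd1; c2: attacked by Qb2.
Black has no legal moves → checkmate.

yes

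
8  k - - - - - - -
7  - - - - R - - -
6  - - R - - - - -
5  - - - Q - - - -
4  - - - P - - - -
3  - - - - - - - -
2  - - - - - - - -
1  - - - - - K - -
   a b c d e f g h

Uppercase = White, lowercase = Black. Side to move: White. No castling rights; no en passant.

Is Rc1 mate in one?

no

After Rc1: black king on a8; in check: yes, from the white queen on d5.
Black has 1 legal reply: Kb8.
In check but a legal move exists → not checkmate.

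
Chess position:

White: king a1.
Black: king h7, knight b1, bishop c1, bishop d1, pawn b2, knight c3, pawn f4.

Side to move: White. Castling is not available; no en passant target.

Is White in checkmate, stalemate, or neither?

checkmate

White to move; white king on a1.
In check: yes, from the black pawn on b2.
King squares — b1: attacked by Nc3; a2: attacked by Nc3; b2: attacked by Bc1.
Legal moves for White: none.
In check with no legal moves → checkmate.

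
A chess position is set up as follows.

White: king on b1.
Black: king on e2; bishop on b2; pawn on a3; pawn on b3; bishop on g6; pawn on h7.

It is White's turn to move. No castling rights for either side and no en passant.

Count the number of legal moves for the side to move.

0

White to move; king on b1.
In check: yes, from the black bishop on g6.
Legal moves: none.
Count: 0.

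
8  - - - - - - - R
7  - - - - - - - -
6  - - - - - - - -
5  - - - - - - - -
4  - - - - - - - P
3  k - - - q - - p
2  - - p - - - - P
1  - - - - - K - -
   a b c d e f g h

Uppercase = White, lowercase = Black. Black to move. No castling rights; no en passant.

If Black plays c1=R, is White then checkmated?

After c1=R: white king on f1; in check: yes, from the black rook on c1.
King squares — e1: attacked by Rc1; g1: attacked by Rc1; e2: attacked by Qe3; f2: attacked by Qe3; g2: attacked by Ph3.
White has no legal moves → checkmate.

yes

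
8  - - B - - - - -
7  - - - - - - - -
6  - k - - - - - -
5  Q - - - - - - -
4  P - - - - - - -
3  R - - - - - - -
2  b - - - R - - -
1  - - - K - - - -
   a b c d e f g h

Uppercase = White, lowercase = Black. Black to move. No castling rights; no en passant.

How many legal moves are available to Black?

Black to move; king on b6.
In check: yes, from the white queen on a5.
Legal moves: Kc6, Kxa5.
Count: 2.

2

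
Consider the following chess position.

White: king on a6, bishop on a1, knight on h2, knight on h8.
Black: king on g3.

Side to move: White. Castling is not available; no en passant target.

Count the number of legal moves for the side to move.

White to move; king on a6.
In check: no.
Legal moves: Nf7, Ng6, Kb7, Ka7, Kb6, Kb5, Ka5, Ng4, Nf3, Nf1+, Bg7, Bf6, Be5+, Bd4, Bc3, Bb2.
Count: 16.

16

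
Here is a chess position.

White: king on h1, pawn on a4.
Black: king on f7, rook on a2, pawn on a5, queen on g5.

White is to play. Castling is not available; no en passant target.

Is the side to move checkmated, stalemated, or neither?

White to move; white king on h1.
In check: no.
King squares — g1: attacked by Qg5; g2: attacked by Ra2; h2: attacked by Ra2.
Legal moves for White: none.
Not in check and no legal moves → stalemate.

stalemate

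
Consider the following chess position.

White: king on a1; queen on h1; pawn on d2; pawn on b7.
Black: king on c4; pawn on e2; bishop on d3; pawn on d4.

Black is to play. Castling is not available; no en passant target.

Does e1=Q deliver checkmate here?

After e1=Q: white king on a1; in check: yes, from the black queen on e1.
White has 3 legal replies: Kb2, Ka2, Qxe1.
In check but a legal move exists → not checkmate.

no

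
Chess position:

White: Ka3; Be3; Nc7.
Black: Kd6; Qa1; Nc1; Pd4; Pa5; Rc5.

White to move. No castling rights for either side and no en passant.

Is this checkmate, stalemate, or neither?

checkmate

White to move; white king on a3.
In check: yes, from the black queen on a1.
King squares — a2: attacked by Qa1; b2: attacked by Qa1; b3: attacked by Nc1; a4: attacked by Qa1; b4: attacked by Pa5.
Legal moves for White: none.
In check with no legal moves → checkmate.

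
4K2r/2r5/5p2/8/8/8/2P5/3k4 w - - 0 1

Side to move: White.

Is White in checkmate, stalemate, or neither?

checkmate

White to move; white king on e8.
In check: yes, from the black rook on h8.
King squares — d7: attacked by Rc7; e7: attacked by Rc7; f7: attacked by Rc7; d8: attacked by Rh8; f8: attacked by Rh8.
Legal moves for White: none.
In check with no legal moves → checkmate.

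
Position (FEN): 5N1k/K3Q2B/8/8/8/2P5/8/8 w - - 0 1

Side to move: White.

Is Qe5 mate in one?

After Qe5: black king on h8; in check: yes, from the white queen on e5.
King squares — g7: attacked by Qe5; h7: attacked by Nf8; g8: attacked by Bh7.
Black has no legal moves → checkmate.

yes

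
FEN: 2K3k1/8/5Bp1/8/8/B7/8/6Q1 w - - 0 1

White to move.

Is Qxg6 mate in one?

yes

After Qxg6: black king on g8; in check: yes, from the white queen on g6.
King squares — f7: attacked by Qg6; g7: attacked by Bf6; h7: attacked by Qg6; f8: attacked by Ba3; h8: attacked by Bf6.
Black has no legal moves → checkmate.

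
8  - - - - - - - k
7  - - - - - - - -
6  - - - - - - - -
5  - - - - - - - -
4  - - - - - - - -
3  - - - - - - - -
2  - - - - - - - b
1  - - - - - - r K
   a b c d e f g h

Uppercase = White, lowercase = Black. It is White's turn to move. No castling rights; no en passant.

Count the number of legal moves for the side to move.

1

White to move; king on h1.
In check: yes, from the black rook on g1.
Legal moves: Kxh2.
Count: 1.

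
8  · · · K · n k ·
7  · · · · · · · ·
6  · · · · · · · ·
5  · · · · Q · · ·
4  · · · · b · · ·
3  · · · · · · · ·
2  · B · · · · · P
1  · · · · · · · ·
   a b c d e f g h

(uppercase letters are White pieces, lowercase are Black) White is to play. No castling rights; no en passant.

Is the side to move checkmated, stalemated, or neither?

neither

White to move; white king on d8.
In check: no.
Legal moves for White include: Ke8, Kc8, Ke7, Kc7, Qh8+, Qe8, Qb8, Qg7#, Qe7, Qc7, Qf6, Qe6+, Qd6, Qh5, Qg5+, Qf5, Qd5+, Qc5, ... (list truncated; more exist).
White has legal moves and is not in check → neither.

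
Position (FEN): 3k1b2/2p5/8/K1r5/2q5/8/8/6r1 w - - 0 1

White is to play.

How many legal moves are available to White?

0

White to move; king on a5.
In check: yes, from the black rook on c5.
Legal moves: none.
Count: 0.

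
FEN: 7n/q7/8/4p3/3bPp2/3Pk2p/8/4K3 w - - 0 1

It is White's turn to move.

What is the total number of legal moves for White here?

2

White to move; king on e1.
In check: no.
Legal moves: Kf1, Kd1.
Count: 2.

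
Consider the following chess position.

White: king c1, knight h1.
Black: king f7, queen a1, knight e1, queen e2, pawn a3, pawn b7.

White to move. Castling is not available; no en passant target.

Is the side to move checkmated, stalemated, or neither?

White to move; white king on c1.
In check: yes, from the black queen on a1.
King squares — b1: attacked by Qa1; d1: attacked by Qa1; b2: attacked by Qa1; c2: attacked by Ne1; d2: attacked by Qe2.
Legal moves for White: none.
In check with no legal moves → checkmate.

checkmate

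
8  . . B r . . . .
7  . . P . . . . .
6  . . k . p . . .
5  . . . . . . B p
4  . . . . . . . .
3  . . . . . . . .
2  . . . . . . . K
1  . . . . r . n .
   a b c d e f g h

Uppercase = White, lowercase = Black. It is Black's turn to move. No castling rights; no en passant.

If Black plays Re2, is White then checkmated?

After Re2: white king on h2; in check: yes, from the black rook on e2.
White has 3 legal replies: Kg3, Kh1, Kxg1.
In check but a legal move exists → not checkmate.

no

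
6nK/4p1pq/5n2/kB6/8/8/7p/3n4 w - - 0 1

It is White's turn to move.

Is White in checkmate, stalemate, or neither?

checkmate

White to move; white king on h8.
In check: yes, from the black queen on h7.
King squares — g7: attacked by Qh7; h7: attacked by Nf6; g8: attacked by Nf6.
Legal moves for White: none.
In check with no legal moves → checkmate.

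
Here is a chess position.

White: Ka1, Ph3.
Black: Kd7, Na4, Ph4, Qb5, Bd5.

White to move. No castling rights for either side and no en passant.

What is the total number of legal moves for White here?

0

White to move; king on a1.
In check: no.
Legal moves: none.
Count: 0.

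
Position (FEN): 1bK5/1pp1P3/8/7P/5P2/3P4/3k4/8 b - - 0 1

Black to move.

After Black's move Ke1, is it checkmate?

no

After Ke1: white king on c8; in check: no.
White is not in check, so this cannot be checkmate.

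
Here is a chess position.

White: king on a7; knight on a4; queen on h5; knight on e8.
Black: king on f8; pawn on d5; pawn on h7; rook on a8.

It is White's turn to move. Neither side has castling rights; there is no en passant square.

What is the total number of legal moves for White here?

White to move; king on a7.
In check: yes, from the black rook on a8.
Legal moves: Kxa8, Kb7, Kb6.
Count: 3.

3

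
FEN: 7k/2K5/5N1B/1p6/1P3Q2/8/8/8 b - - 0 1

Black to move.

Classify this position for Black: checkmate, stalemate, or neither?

stalemate

Black to move; black king on h8.
In check: no.
King squares — g7: attacked by Bh6; h7: attacked by Nf6; g8: attacked by Nf6.
Legal moves for Black: none.
Not in check and no legal moves → stalemate.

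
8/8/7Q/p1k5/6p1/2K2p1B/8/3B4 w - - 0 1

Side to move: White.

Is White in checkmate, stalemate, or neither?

White to move; white king on c3.
In check: no.
Legal moves for White include: Qh8, Qf8+, Qh7, Qg7, Qg6, Qf6, Qe6, Qd6+, Qc6+, Qb6+, Qa6, Qh5+, Qg5+, Qh4, Qf4, Qe3+, Qd2, Qc1, ... (list truncated; more exist).
White has legal moves and is not in check → neither.

neither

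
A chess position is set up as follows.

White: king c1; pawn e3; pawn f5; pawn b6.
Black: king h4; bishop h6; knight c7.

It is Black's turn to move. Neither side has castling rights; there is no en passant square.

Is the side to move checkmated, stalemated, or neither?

Black to move; black king on h4.
In check: no.
Legal moves for Black: Ne8, Na8, Ne6, Na6, Nd5, Nb5, Bf8, Bg7, Bg5, Bf4, Bxe3+, Kh5, Kg5, Kg4, Kh3, Kg3.
Black has 16 legal moves and is not in check → neither.

neither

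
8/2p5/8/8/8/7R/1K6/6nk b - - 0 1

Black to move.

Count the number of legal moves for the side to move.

2

Black to move; king on h1.
In check: yes, from the white rook on h3.
Legal moves: Kg2, Nxh3.
Count: 2.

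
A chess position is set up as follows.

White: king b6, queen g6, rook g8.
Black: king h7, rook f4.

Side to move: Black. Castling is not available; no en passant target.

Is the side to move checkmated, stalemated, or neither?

checkmate

Black to move; black king on h7.
In check: yes, from the white queen on g6.
King squares — g6: attacked by Rg8; h6: attacked by Qg6; g7: attacked by Qg6; g8: attacked by Qg6; h8: attacked by Rg8.
Legal moves for Black: none.
In check with no legal moves → checkmate.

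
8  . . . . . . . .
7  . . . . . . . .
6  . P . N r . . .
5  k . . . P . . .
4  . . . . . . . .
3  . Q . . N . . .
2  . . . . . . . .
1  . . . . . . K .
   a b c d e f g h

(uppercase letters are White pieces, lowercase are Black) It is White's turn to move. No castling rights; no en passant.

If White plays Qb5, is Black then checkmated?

yes

After Qb5: black king on a5; in check: yes, from the white queen on b5.
King squares — a4: attacked by Qb5; b4: attacked by Qb5; b5: attacked by Nd6; a6: attacked by Qb5; b6: attacked by Qb5.
Black has no legal moves → checkmate.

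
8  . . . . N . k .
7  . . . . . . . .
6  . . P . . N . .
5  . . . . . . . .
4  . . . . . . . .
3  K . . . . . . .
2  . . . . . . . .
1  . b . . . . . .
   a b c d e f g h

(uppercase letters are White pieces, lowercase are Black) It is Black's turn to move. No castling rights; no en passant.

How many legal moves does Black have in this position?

Black to move; king on g8.
In check: yes, from the white knight on f6.
Legal moves: Kh8, Kf8, Kf7.
Count: 3.

3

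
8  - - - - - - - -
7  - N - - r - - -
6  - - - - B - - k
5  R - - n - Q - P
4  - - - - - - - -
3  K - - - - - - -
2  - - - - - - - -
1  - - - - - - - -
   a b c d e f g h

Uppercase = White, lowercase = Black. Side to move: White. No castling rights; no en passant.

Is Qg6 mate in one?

yes

After Qg6: black king on h6; in check: yes, from the white queen on g6.
King squares — g5: attacked by Qg6; h5: attacked by Qg6; g6: attacked by Ph5; g7: attacked by Qg6; h7: attacked by Qg6.
Black has no legal moves → checkmate.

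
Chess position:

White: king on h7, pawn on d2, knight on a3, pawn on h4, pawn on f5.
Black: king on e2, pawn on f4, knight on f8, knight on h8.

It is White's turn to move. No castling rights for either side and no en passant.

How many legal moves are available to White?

4

White to move; king on h7.
In check: yes, from the black knight on f8.
Legal moves: Kxh8, Kg8, Kg7, Kh6.
Count: 4.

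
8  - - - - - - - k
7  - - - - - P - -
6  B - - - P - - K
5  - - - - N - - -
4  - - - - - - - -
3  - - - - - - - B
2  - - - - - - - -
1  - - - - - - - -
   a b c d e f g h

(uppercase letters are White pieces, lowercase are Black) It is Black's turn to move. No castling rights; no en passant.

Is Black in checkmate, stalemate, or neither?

stalemate

Black to move; black king on h8.
In check: no.
King squares — g7: attacked by Kh6; h7: attacked by Kh6; g8: attacked by Pf7.
Legal moves for Black: none.
Not in check and no legal moves → stalemate.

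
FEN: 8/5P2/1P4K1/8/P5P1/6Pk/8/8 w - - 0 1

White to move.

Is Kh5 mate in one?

After Kh5: black king on h3; in check: no.
Black is not in check, so this cannot be checkmate.

no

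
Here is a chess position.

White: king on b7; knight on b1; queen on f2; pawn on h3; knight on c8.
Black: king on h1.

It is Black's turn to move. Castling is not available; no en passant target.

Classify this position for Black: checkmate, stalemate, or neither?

Black to move; black king on h1.
In check: no.
King squares — g1: attacked by Qf2; g2: attacked by Qf2; h2: attacked by Qf2.
Legal moves for Black: none.
Not in check and no legal moves → stalemate.

stalemate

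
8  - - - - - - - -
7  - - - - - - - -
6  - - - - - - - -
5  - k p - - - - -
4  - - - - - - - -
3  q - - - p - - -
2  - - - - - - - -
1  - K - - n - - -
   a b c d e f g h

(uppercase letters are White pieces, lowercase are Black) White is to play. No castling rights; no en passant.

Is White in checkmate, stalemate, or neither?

stalemate

White to move; white king on b1.
In check: no.
King squares — a1: attacked by Qa3; c1: attacked by Qa3; a2: attacked by Qa3; b2: attacked by Qa3; c2: attacked by Ne1.
Legal moves for White: none.
Not in check and no legal moves → stalemate.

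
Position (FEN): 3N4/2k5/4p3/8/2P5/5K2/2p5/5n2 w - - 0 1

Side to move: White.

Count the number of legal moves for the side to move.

White to move; king on f3.
In check: no.
Legal moves: Nf7, Nb7, Nxe6+, Nc6, Kg4, Kf4, Ke4, Kg2, Kf2, Ke2, c5.
Count: 11.

11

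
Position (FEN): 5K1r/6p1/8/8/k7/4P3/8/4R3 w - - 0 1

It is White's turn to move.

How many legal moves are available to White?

White to move; king on f8.
In check: yes, from the black rook on h8.
Legal moves: Kxg7, Kf7, Ke7.
Count: 3.

3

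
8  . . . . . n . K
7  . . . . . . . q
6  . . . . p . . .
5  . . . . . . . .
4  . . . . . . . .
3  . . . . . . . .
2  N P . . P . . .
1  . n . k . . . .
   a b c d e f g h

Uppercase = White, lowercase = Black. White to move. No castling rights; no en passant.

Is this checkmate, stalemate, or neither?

checkmate

White to move; white king on h8.
In check: yes, from the black queen on h7.
King squares — g7: attacked by Qh7; h7: attacked by Nf8; g8: attacked by Qh7.
Legal moves for White: none.
In check with no legal moves → checkmate.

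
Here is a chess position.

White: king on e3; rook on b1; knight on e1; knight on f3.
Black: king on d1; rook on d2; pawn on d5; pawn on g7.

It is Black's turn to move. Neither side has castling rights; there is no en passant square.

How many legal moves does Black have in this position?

Black to move; king on d1.
In check: yes, from the white rook on b1.
Legal moves: none.
Count: 0.

0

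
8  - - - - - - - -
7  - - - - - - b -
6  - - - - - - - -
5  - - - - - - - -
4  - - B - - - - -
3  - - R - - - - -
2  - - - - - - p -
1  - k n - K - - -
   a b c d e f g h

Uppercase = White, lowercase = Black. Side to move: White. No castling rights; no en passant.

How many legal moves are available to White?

23

White to move; king on e1.
In check: no.
Legal moves: Bg8, Bf7, Be6, Ba6, Bd5, Bb5, Bd3+, Bb3, Be2, Ba2+, Bf1, Rh3, Rg3, Rf3, Re3, Rd3, Rb3+, Ra3, Rc2, Rxc1+, Kf2, Kd2, Kd1.
Count: 23.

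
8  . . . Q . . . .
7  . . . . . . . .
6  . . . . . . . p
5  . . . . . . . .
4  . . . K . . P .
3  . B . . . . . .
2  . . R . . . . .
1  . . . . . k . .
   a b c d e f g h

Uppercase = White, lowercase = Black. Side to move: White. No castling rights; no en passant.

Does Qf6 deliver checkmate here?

no

After Qf6: black king on f1; in check: yes, from the white queen on f6.
Black has 2 legal replies: Kg1, Ke1.
In check but a legal move exists → not checkmate.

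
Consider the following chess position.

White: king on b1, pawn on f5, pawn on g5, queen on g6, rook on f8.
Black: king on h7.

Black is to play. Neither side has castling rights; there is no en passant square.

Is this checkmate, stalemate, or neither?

checkmate

Black to move; black king on h7.
In check: yes, from the white queen on g6.
King squares — g6: attacked by Pf5; h6: attacked by Pg5; g7: attacked by Qg6; g8: attacked by Qg6; h8: attacked by Rf8.
Legal moves for Black: none.
In check with no legal moves → checkmate.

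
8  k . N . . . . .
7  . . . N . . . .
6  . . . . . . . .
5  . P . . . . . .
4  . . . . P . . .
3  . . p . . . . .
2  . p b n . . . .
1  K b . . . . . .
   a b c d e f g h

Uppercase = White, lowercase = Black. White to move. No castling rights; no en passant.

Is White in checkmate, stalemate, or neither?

checkmate

White to move; white king on a1.
In check: yes, from the black pawn on b2.
King squares — b1: attacked by Bc2; a2: attacked by Bb1; b2: attacked by Pc3.
Legal moves for White: none.
In check with no legal moves → checkmate.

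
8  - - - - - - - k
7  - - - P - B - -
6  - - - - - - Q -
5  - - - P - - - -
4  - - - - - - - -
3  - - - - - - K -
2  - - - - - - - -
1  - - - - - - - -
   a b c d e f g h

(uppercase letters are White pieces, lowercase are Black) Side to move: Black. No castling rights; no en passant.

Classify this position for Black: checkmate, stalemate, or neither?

stalemate

Black to move; black king on h8.
In check: no.
King squares — g7: attacked by Qg6; h7: attacked by Qg6; g8: attacked by Qg6.
Legal moves for Black: none.
Not in check and no legal moves → stalemate.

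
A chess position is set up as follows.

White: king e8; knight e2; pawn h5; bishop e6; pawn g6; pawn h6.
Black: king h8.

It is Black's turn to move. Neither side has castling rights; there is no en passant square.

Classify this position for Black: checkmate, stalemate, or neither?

stalemate

Black to move; black king on h8.
In check: no.
King squares — g7: attacked by Ph6; h7: attacked by Pg6; g8: attacked by Be6.
Legal moves for Black: none.
Not in check and no legal moves → stalemate.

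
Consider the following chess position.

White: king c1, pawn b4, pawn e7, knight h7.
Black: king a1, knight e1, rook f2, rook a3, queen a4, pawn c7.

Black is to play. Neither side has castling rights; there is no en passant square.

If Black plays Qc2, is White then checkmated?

yes

After Qc2: white king on c1; in check: yes, from the black queen on c2.
King squares — b1: attacked by Ka1; d1: attacked by Qc2; b2: attacked by Ka1; c2: attacked by Ne1; d2: attacked by Qc2.
White has no legal moves → checkmate.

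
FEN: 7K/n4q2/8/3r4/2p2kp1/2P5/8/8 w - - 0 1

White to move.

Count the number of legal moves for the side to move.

White to move; king on h8.
In check: no.
Legal moves: none.
Count: 0.

0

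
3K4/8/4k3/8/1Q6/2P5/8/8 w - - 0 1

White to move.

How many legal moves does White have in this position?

24

White to move; king on d8.
In check: no.
Legal moves: Ke8, Kc8, Kc7, Qf8, Qb8, Qe7+, Qb7, Qd6+, Qb6+, Qc5, Qb5, Qa5, Qh4, Qg4+, Qf4, Qe4+, Qd4, Qc4+, Qa4, Qb3+, Qa3, Qb2, Qb1, c4.
Count: 24.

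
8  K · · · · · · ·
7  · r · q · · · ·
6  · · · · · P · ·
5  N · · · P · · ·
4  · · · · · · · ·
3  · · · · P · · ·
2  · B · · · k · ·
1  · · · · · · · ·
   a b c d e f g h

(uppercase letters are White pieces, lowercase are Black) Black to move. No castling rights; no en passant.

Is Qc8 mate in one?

After Qc8: white king on a8; in check: yes, from the black queen on c8.
King squares — a7: attacked by Rb7; b7: attacked by Qc8; b8: attacked by Rb7.
White has no legal moves → checkmate.

yes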